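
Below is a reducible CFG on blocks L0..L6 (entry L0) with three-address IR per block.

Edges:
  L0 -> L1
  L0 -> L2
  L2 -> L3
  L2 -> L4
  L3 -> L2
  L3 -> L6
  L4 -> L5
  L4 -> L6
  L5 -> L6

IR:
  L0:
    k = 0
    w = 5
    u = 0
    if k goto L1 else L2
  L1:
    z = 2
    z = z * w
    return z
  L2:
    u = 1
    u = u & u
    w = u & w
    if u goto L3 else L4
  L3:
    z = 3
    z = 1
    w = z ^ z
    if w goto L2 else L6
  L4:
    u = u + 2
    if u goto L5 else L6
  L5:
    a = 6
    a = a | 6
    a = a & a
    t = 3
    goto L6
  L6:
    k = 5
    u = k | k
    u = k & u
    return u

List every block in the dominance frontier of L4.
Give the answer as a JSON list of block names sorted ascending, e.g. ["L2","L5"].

Answer: ["L6"]

Derivation:
idom tree: L1←L0 L2←L0 L3←L2 L4←L2 L5←L4 L6←L2
Dom at joins:
  L2: preds {L0,L3}: {L0} ∩ {L0,L2,L3} = {L0}; idom=L0
  L6: preds {L3,L4,L5}: {L0,L2,L3} ∩ {L0,L2,L4} ∩ {L0,L2,L4,L5} = {L0,L2}; idom=L2

DF walk-up:
  L2←L0: walk · to L0
  L2←L3: walk L3→L2 to L0
  L6←L3: walk L3 to L2
  L6←L4: walk L4 to L2
  L6←L5: walk L5→L4 to L2
  L0: DF=∅
  L1: DF=∅
  L2: DF={L2}
  L3: DF={L2,L6}
  L4: DF={L6}
  L5: DF={L6}
  L6: DF=∅

DF(L4) = ["L6"]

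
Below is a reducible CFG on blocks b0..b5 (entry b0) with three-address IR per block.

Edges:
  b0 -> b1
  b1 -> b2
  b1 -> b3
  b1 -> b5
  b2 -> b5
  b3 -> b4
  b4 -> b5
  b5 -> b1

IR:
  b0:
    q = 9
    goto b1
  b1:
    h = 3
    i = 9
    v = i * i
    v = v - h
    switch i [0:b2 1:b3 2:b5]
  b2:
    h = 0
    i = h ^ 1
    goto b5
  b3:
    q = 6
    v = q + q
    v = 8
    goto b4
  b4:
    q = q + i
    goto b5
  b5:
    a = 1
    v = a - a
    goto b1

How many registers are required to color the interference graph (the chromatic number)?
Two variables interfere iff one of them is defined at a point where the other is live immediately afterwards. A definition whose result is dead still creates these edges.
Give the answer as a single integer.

def/use:
  b0: {q} / ∅
  b1: {h,i,v} / ∅
  b2: {h,i} / ∅
  b3: {q,v} / ∅
  b4: {q} / {i,q}
  b5: {a,v} / ∅

Liveness:
  live b0: ∅→∅
  live b1: ∅→{i}
  live b2: ∅→∅
  live b3: {i}→{i,q}
  live b4: {i,q}→∅
  live b5: ∅→∅

Interference:
  a↔∅
  h↔{i,v}
  i↔{h,q,v}
  q↔{i,v}
  v↔{h,i,q}

Colouring:
  clique {h,i,v} ⇒ need ≥ 3
  3-colouring: R0={a,i}  R1={v}  R2={h,q}
  χ = 3

Answer: 3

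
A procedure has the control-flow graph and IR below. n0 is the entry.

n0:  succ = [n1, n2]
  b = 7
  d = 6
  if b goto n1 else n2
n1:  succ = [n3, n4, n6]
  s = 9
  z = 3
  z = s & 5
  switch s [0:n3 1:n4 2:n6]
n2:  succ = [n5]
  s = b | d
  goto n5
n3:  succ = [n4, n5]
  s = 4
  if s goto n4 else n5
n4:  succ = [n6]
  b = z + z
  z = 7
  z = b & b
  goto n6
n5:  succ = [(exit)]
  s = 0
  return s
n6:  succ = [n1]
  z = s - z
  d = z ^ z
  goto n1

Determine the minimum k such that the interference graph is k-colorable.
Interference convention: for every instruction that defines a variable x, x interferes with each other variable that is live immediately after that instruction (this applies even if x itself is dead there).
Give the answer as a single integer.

Answer: 3

Analysis:
def/use:
  n0: {b,d} / ∅
  n1: {s,z} / ∅
  n2: {s} / {b,d}
  n3: {s} / ∅
  n4: {b,z} / {z}
  n5: {s} / ∅
  n6: {d,z} / {s,z}

Live sets:
  n0: in=∅ out={b,d}
  n1: in=∅ out={s,z}
  n2: in={b,d} out=∅
  n3: in={z} out={s,z}
  n4: in={s,z} out={s,z}
  n5: in=∅ out=∅
  n6: in={s,z} out=∅

Conflict graph:
  b↔{d,s,z}
  d↔{b}
  s↔{b,z}
  z↔{b,s}

Registers:
  lower bound: {b,s,z} mutually conflict ⇒ χ ≥ 3
  assign b→r0 d→r1 s→r1 z→r2 — no edge inside a register ⇒ χ ≤ 3
  χ = 3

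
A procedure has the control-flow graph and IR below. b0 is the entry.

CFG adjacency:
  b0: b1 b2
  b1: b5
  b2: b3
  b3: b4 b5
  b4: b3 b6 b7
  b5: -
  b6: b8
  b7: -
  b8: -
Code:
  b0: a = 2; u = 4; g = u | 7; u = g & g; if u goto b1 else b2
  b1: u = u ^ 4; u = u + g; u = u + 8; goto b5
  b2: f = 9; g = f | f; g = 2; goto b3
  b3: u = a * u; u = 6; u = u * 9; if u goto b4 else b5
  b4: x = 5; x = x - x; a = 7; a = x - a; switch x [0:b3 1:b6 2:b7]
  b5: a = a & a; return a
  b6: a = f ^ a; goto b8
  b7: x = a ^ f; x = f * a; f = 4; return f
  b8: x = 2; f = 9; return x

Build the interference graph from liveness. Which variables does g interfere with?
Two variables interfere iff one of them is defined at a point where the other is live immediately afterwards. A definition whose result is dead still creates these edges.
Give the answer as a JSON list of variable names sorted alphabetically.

Answer: ["a", "f", "u"]

Working:
Per-block:
  b0: def={a,g,u} ue=∅
  b1: def={u} ue={g,u}
  b2: def={f,g} ue=∅
  b3: def={u} ue={a,u}
  b4: def={a,x} ue=∅
  b5: def={a} ue={a}
  b6: def={a} ue={a,f}
  b7: def={f,x} ue={a,f}
  b8: def={f,x} ue=∅

Backward fixpoint:
  b0 li=∅ lo={a,g,u}
  b1 li={a,g,u} lo={a}
  b2 li={a,u} lo={a,f,u}
  b3 li={a,f,u} lo={a,f,u}
  b4 li={f,u} lo={a,f,u}
  b5 li={a} lo=∅
  b6 li={a,f} lo=∅
  b7 li={a,f} lo=∅
  b8 li=∅ lo=∅

Interfere edges:
  a — {f,g,u,x}
  f — {a,g,u,x}
  g — {a,f,u}
  u — {a,f,g,x}
  x — {a,f,u}

N(g) = ["a", "f", "u"]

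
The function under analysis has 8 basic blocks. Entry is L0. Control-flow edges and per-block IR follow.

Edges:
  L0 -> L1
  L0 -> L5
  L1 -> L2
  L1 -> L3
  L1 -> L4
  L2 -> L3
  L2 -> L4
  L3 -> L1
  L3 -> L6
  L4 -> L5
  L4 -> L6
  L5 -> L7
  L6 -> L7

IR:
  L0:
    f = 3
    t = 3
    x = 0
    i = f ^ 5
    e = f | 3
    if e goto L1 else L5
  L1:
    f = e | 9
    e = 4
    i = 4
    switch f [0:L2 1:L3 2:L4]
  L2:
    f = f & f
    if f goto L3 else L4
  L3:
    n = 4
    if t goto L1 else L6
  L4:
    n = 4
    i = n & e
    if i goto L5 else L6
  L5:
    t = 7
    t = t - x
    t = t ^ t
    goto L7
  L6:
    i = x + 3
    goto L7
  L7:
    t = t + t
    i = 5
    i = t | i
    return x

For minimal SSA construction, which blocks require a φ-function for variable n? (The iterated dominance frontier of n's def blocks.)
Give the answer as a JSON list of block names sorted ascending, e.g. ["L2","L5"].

Answer: ["L1", "L5", "L6", "L7"]

Analysis:
idom tree: L1←L0 L2←L1 L3←L1 L4←L1 L5←L0 L6←L1 L7←L0
Dom∩ at merges:
  L1: preds {L0,L3}: {L0} ∩ {L0,L1,L3} = {L0}; idom=L0
  L3: preds {L1,L2}: {L0,L1} ∩ {L0,L1,L2} = {L0,L1}; idom=L1
  L4: preds {L1,L2}: {L0,L1} ∩ {L0,L1,L2} = {L0,L1}; idom=L1
  L5: preds {L0,L4}: {L0} ∩ {L0,L1,L4} = {L0}; idom=L0
  L6: preds {L3,L4}: {L0,L1,L3} ∩ {L0,L1,L4} = {L0,L1}; idom=L1
  L7: preds {L5,L6}: {L0,L5} ∩ {L0,L1,L6} = {L0}; idom=L0

DF derivation:
  join L1 pred L0: · stop@L0
  join L1 pred L3: L3→L1 stop@L0
  join L3 pred L1: · stop@L1
  join L3 pred L2: L2 stop@L1
  join L4 pred L1: · stop@L1
  join L4 pred L2: L2 stop@L1
  join L5 pred L0: · stop@L0
  join L5 pred L4: L4→L1 stop@L0
  join L6 pred L3: L3 stop@L1
  join L6 pred L4: L4 stop@L1
  join L7 pred L5: L5 stop@L0
  join L7 pred L6: L6→L1 stop@L0
  L0: DF=∅
  L1: DF={L1,L5,L7}
  L2: DF={L3,L4}
  L3: DF={L1,L6}
  L4: DF={L5,L6}
  L5: DF={L7}
  L6: DF={L7}
  L7: DF=∅

φ for n: defs {L3,L4}
  DF⁺ = {L1,L5,L6,L7}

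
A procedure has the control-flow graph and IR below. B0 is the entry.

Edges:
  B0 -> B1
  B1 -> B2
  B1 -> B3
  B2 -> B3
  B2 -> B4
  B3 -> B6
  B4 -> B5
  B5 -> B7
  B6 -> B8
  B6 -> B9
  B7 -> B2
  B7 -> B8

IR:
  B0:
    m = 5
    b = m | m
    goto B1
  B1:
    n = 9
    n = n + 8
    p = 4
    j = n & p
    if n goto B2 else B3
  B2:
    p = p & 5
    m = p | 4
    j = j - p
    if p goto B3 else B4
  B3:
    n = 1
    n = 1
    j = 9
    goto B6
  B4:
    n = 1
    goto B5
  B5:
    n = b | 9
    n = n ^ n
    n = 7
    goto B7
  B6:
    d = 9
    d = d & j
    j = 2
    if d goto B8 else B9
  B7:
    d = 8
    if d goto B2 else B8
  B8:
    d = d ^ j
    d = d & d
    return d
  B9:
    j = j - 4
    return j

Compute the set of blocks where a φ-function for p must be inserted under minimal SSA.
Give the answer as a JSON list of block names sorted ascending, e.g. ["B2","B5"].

Answer: ["B2", "B3", "B8"]

Analysis:
idom tree: B1←B0 B2←B1 B3←B1 B4←B2 B5←B4 B6←B3 B7←B5 B8←B1 B9←B6
Dom at joins:
  B2: preds {B1,B7}: {B0,B1} ∩ {B0,B1,B2,B4,B5,B7} = {B0,B1}; idom=B1
  B3: preds {B1,B2}: {B0,B1} ∩ {B0,B1,B2} = {B0,B1}; idom=B1
  B8: preds {B6,B7}: {B0,B1,B3,B6} ∩ {B0,B1,B2,B4,B5,B7} = {B0,B1}; idom=B1

Frontier:
  join B2 pred B1: · stop@B1
  join B2 pred B7: B7→B5→B4→B2 stop@B1
  join B3 pred B1: · stop@B1
  join B3 pred B2: B2 stop@B1
  join B8 pred B6: B6→B3 stop@B1
  join B8 pred B7: B7→B5→B4→B2 stop@B1
  DF(B0)=∅
  DF(B1)=∅
  DF(B2)={B2,B3,B8}
  DF(B3)={B8}
  DF(B4)={B2,B8}
  DF(B5)={B2,B8}
  DF(B6)={B8}
  DF(B7)={B2,B8}
  DF(B8)=∅
  DF(B9)=∅

φ for p: defs {B1,B2}
  DF⁺ = {B2,B3,B8}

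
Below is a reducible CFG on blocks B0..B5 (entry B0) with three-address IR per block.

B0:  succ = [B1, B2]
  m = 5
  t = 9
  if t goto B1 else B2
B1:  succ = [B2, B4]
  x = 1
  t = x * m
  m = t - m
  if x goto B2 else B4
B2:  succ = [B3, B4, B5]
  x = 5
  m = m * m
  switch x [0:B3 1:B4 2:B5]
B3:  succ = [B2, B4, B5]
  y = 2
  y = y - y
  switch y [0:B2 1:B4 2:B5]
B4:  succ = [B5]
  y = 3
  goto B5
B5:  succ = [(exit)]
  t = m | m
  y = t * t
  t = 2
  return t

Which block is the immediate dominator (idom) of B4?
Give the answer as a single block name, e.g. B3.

Answer: B0

Derivation:
idom tree: B1←B0 B2←B0 B3←B2 B4←B0 B5←B0
Dom∩ at merges:
  B2: preds {B0,B1,B3}: {B0} ∩ {B0,B1} ∩ {B0,B2,B3} = {B0}; idom=B0
  B4: preds {B1,B2,B3}: {B0,B1} ∩ {B0,B2} ∩ {B0,B2,B3} = {B0}; idom=B0
  B5: preds {B2,B3,B4}: {B0,B2} ∩ {B0,B2,B3} ∩ {B0,B4} = {B0}; idom=B0

idom(B4) = B0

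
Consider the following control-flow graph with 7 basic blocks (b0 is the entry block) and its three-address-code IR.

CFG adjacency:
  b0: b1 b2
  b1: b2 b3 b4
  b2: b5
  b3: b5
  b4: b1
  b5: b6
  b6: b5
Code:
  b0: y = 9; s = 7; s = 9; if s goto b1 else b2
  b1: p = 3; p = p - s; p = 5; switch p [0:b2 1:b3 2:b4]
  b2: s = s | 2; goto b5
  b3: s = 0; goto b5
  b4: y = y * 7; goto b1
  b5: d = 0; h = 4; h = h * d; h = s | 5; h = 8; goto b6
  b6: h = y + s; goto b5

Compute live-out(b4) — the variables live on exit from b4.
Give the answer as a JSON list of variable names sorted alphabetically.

Per-block:
  b0: {s,y} / ∅
  b1: {p} / {s}
  b2: {s} / {s}
  b3: {s} / ∅
  b4: {y} / {y}
  b5: {d,h} / {s}
  b6: {h} / {s,y}

Liveness:
  b0: in=∅ out={s,y}
  b1: in={s,y} out={s,y}
  b2: in={s,y} out={s,y}
  b3: in={y} out={s,y}
  b4: in={s,y} out={s,y}
  b5: in={s,y} out={s,y}
  b6: in={s,y} out={s,y}

live-out(b4) = ["s", "y"]

Answer: ["s", "y"]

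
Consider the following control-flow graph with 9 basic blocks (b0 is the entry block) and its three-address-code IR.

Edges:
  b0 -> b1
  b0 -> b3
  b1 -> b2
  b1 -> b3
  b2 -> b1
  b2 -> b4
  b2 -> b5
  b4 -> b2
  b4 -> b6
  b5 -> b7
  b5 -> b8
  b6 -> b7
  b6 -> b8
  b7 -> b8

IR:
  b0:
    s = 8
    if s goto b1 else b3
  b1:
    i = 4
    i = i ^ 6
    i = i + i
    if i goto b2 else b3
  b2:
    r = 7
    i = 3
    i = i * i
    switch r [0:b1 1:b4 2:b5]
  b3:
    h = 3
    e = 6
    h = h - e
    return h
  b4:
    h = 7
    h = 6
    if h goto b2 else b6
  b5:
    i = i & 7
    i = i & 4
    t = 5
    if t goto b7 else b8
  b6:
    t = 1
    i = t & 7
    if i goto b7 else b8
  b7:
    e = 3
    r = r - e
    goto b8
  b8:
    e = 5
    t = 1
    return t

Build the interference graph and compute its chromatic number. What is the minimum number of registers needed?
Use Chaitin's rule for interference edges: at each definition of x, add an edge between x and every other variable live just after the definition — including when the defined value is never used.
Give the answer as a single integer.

Block summaries:
  b0 def {s} use ∅
  b1 def {i} use ∅
  b2 def {i,r} use ∅
  b3 def {e,h} use ∅
  b4 def {h} use ∅
  b5 def {i,t} use {i}
  b6 def {i,t} use ∅
  b7 def {e,r} use {r}
  b8 def {e,t} use ∅

Backward fixpoint:
  b0: in=∅ out=∅
  b1: in=∅ out=∅
  b2: in=∅ out={i,r}
  b3: in=∅ out=∅
  b4: in={r} out={r}
  b5: in={i,r} out={r}
  b6: in={r} out={r}
  b7: in={r} out=∅
  b8: in=∅ out=∅

Interference:
  e: {h,r}
  h: {e,r}
  i: {r}
  r: {e,h,i,t}
  s: ∅
  t: {r}

Chromatic number:
  {e,h,r} pairwise interfere (3-clique) ⇒ χ ≥ 3
  assign e→r1 h→r2 i→r1 r→r0 s→r0 t→r1 — no edge inside a register ⇒ χ ≤ 3
  χ = 3

Answer: 3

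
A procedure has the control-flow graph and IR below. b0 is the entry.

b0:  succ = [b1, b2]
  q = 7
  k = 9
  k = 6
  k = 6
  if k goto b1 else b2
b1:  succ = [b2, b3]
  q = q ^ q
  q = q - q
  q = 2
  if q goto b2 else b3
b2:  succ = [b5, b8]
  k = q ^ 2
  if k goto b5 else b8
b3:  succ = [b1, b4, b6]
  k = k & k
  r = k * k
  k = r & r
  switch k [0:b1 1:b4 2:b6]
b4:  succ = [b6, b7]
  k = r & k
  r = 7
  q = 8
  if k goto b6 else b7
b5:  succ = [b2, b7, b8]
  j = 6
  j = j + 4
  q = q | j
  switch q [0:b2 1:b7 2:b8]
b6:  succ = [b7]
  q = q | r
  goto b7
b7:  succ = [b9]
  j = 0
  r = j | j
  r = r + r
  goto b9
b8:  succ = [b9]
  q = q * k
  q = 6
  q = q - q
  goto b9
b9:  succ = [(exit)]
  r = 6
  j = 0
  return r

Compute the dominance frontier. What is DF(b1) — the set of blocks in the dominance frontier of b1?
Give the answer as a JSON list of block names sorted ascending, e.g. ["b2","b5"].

idom tree: b1←b0 b2←b0 b3←b1 b4←b3 b5←b2 b6←b3 b7←b0 b8←b2 b9←b0
Dom∩ at merges:
  b1: preds {b0,b3}: {b0} ∩ {b0,b1,b3} = {b0}; idom=b0
  b2: preds {b0,b1,b5}: {b0} ∩ {b0,b1} ∩ {b0,b2,b5} = {b0}; idom=b0
  b6: preds {b3,b4}: {b0,b1,b3} ∩ {b0,b1,b3,b4} = {b0,b1,b3}; idom=b3
  b7: preds {b4,b5,b6}: {b0,b1,b3,b4} ∩ {b0,b2,b5} ∩ {b0,b1,b3,b6} = {b0}; idom=b0
  b8: preds {b2,b5}: {b0,b2} ∩ {b0,b2,b5} = {b0,b2}; idom=b2
  b9: preds {b7,b8}: {b0,b7} ∩ {b0,b2,b8} = {b0}; idom=b0

DF walk-up:
  b1←b0: walk · to b0
  b1←b3: walk b3→b1 to b0
  b2←b0: walk · to b0
  b2←b1: walk b1 to b0
  b2←b5: walk b5→b2 to b0
  b6←b3: walk · to b3
  b6←b4: walk b4 to b3
  b7←b4: walk b4→b3→b1 to b0
  b7←b5: walk b5→b2 to b0
  b7←b6: walk b6→b3→b1 to b0
  b8←b2: walk · to b2
  b8←b5: walk b5 to b2
  b9←b7: walk b7 to b0
  b9←b8: walk b8→b2 to b0
  b0 → ∅
  b1 → {b1,b2,b7}
  b2 → {b2,b7,b9}
  b3 → {b1,b7}
  b4 → {b6,b7}
  b5 → {b2,b7,b8}
  b6 → {b7}
  b7 → {b9}
  b8 → {b9}
  b9 → ∅

DF(b1) = ["b1", "b2", "b7"]

Answer: ["b1", "b2", "b7"]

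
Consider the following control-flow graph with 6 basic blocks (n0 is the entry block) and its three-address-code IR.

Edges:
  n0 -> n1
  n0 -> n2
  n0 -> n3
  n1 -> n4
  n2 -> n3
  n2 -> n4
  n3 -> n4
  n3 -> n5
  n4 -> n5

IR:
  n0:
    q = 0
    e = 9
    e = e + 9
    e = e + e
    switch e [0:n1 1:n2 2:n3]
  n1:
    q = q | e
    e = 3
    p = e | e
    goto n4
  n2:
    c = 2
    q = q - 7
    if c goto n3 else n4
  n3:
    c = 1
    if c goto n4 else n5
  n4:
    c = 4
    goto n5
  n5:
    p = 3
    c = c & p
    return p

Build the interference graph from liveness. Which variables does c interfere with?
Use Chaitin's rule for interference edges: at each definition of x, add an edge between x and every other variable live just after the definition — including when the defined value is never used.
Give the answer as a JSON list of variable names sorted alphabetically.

Answer: ["p", "q"]

Working:
Per-block:
  n0 def {e,q} use ∅
  n1 def {e,p,q} use {e,q}
  n2 def {c,q} use {q}
  n3 def {c} use ∅
  n4 def {c} use ∅
  n5 def {c,p} use {c}

Liveness:
  n0: in=∅ out={e,q}
  n1: in={e,q} out=∅
  n2: in={q} out=∅
  n3: in=∅ out={c}
  n4: in=∅ out={c}
  n5: in={c} out=∅

Interfere edges:
  c↔{p,q}
  e↔{q}
  p↔{c}
  q↔{c,e}

N(c) = ["p", "q"]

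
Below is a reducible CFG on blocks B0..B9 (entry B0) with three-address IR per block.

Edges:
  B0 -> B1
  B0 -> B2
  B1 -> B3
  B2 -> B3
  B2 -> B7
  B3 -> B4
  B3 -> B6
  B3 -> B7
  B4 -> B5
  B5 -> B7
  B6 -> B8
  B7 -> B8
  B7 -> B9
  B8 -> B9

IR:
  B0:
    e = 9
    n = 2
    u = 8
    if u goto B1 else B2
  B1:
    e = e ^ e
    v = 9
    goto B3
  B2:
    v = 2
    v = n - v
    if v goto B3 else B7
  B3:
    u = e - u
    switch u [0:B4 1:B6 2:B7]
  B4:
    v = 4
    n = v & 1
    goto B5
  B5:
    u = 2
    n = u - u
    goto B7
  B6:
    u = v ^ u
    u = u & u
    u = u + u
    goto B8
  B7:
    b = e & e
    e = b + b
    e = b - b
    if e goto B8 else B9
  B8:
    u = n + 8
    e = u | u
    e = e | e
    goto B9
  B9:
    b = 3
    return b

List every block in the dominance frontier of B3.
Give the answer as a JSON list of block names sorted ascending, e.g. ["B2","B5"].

Answer: ["B7", "B8"]

Derivation:
idom tree: B1←B0 B2←B0 B3←B0 B4←B3 B5←B4 B6←B3 B7←B0 B8←B0 B9←B0
Dom at joins:
  B3: preds {B1,B2}: {B0,B1} ∩ {B0,B2} = {B0}; idom=B0
  B7: preds {B2,B3,B5}: {B0,B2} ∩ {B0,B3} ∩ {B0,B3,B4,B5} = {B0}; idom=B0
  B8: preds {B6,B7}: {B0,B3,B6} ∩ {B0,B7} = {B0}; idom=B0
  B9: preds {B7,B8}: {B0,B7} ∩ {B0,B8} = {B0}; idom=B0

Frontier:
  join B3 pred B1: B1 stop@B0
  join B3 pred B2: B2 stop@B0
  join B7 pred B2: B2 stop@B0
  join B7 pred B3: B3 stop@B0
  join B7 pred B5: B5→B4→B3 stop@B0
  join B8 pred B6: B6→B3 stop@B0
  join B8 pred B7: B7 stop@B0
  join B9 pred B7: B7 stop@B0
  join B9 pred B8: B8 stop@B0
  DF(B0)=∅
  DF(B1)={B3}
  DF(B2)={B3,B7}
  DF(B3)={B7,B8}
  DF(B4)={B7}
  DF(B5)={B7}
  DF(B6)={B8}
  DF(B7)={B8,B9}
  DF(B8)={B9}
  DF(B9)=∅

DF(B3) = ["B7", "B8"]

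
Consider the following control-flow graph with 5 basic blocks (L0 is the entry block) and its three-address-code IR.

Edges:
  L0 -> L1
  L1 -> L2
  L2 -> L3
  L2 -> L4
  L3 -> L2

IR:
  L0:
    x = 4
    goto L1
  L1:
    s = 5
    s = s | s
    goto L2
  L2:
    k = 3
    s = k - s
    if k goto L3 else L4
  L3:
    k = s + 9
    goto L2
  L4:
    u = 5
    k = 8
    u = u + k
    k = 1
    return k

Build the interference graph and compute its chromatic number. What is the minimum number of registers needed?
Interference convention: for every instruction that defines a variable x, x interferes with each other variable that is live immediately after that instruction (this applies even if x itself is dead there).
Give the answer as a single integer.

def/use:
  L0 def {x} use ∅
  L1 def {s} use ∅
  L2 def {k,s} use {s}
  L3 def {k} use {s}
  L4 def {k,u} use ∅

Backward fixpoint:
  L0 li=∅ lo=∅
  L1 li=∅ lo={s}
  L2 li={s} lo={s}
  L3 li={s} lo={s}
  L4 li=∅ lo=∅

Interference:
  k↔{s,u}
  s↔{k}
  u↔{k}
  x↔∅

Colouring:
  clique {k,s} ⇒ need ≥ 2
  assign k→r0 s→r1 u→r1 x→r0 — no edge inside a register ⇒ χ ≤ 2
  χ = 2

Answer: 2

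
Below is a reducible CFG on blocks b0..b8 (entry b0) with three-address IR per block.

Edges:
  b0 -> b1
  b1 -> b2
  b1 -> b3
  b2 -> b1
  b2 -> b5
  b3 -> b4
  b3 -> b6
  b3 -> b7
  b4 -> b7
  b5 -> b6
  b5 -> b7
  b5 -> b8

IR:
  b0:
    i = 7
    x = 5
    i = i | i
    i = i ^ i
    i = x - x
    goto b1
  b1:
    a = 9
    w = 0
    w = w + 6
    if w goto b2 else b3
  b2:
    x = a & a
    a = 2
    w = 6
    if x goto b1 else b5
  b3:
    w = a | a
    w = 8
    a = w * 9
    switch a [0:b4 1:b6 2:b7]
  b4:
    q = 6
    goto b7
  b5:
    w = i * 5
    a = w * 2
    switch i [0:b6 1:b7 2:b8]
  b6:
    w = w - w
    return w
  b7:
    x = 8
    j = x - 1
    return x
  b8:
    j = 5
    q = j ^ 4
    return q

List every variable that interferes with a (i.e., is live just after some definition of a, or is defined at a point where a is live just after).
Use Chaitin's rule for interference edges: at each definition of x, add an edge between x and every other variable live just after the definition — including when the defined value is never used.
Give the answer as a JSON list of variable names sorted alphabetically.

Per-block:
  b0: {i,x} / ∅
  b1: {a,w} / ∅
  b2: {a,w,x} / {a}
  b3: {a,w} / {a}
  b4: {q} / ∅
  b5: {a,w} / {i}
  b6: {w} / {w}
  b7: {j,x} / ∅
  b8: {j,q} / ∅

Live sets:
  b0: in=∅ out={i}
  b1: in={i} out={a,i}
  b2: in={a,i} out={i}
  b3: in={a} out={w}
  b4: in=∅ out=∅
  b5: in={i} out={w}
  b6: in={w} out=∅
  b7: in=∅ out=∅
  b8: in=∅ out=∅

Conflict graph:
  a: {i,w,x}
  i: {a,w,x}
  j: {x}
  q: ∅
  w: {a,i,x}
  x: {a,i,j,w}

N(a) = ["i", "w", "x"]

Answer: ["i", "w", "x"]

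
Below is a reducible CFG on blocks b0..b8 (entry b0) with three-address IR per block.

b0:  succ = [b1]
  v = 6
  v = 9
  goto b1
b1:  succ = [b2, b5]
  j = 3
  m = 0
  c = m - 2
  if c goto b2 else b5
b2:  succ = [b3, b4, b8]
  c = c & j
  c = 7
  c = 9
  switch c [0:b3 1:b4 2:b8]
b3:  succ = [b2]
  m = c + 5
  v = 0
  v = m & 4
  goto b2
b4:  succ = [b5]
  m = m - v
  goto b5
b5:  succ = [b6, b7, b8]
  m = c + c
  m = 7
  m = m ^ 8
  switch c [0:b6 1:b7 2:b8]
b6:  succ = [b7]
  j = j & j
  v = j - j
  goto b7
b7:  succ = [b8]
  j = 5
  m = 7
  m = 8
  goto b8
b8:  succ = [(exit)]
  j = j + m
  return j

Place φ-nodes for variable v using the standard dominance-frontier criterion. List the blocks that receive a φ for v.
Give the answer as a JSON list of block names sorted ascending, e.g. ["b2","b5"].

idom tree: b1←b0 b2←b1 b3←b2 b4←b2 b5←b1 b6←b5 b7←b5 b8←b1
Dom at joins:
  b2: preds {b1,b3}: {b0,b1} ∩ {b0,b1,b2,b3} = {b0,b1}; idom=b1
  b5: preds {b1,b4}: {b0,b1} ∩ {b0,b1,b2,b4} = {b0,b1}; idom=b1
  b7: preds {b5,b6}: {b0,b1,b5} ∩ {b0,b1,b5,b6} = {b0,b1,b5}; idom=b5
  b8: preds {b2,b5,b7}: {b0,b1,b2} ∩ {b0,b1,b5} ∩ {b0,b1,b5,b7} = {b0,b1}; idom=b1

Frontier:
  join b2 pred b1: · stop@b1
  join b2 pred b3: b3→b2 stop@b1
  join b5 pred b1: · stop@b1
  join b5 pred b4: b4→b2 stop@b1
  join b7 pred b5: · stop@b5
  join b7 pred b6: b6 stop@b5
  join b8 pred b2: b2 stop@b1
  join b8 pred b5: b5 stop@b1
  join b8 pred b7: b7→b5 stop@b1
  DF(b0)=∅
  DF(b1)=∅
  DF(b2)={b2,b5,b8}
  DF(b3)={b2}
  DF(b4)={b5}
  DF(b5)={b8}
  DF(b6)={b7}
  DF(b7)={b8}
  DF(b8)=∅

φ for v: defs {b0,b3,b6}
  DF⁺ = {b2,b5,b7,b8}

Answer: ["b2", "b5", "b7", "b8"]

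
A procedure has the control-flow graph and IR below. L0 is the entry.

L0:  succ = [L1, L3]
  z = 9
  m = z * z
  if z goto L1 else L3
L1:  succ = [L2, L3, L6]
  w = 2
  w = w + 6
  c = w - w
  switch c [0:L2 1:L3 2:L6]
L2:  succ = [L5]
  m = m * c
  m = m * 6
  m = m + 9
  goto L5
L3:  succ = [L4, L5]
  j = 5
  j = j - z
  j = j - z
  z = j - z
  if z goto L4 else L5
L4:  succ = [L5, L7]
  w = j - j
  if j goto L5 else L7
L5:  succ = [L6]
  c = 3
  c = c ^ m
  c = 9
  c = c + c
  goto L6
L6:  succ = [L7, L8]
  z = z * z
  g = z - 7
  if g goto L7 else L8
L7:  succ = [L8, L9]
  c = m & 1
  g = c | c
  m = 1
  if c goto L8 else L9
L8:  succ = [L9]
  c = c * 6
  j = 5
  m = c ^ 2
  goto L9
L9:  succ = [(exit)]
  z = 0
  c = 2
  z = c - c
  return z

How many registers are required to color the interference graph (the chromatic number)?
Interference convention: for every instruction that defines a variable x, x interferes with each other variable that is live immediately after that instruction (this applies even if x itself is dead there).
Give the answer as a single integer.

Answer: 4

Working:
Block summaries:
  L0: {m,z} / ∅
  L1: {c,w} / ∅
  L2: {m} / {c,m}
  L3: {j,z} / {z}
  L4: {w} / {j}
  L5: {c} / {m}
  L6: {g,z} / {z}
  L7: {c,g,m} / {m}
  L8: {c,j,m} / {c}
  L9: {c,z} / ∅

Liveness:
  L0 li=∅ lo={m,z}
  L1 li={m,z} lo={c,m,z}
  L2 li={c,m,z} lo={m,z}
  L3 li={m,z} lo={j,m,z}
  L4 li={j,m,z} lo={m,z}
  L5 li={m,z} lo={c,m,z}
  L6 li={c,m,z} lo={c,m}
  L7 li={m} lo={c}
  L8 li={c} lo=∅
  L9 li=∅ lo=∅

Interfere edges:
  c — {g,j,m,z}
  g — {c,m}
  j — {c,m,w,z}
  m — {c,g,j,w,z}
  w — {j,m,z}
  z — {c,j,m,w}

Chromatic number:
  {c,j,m,z} pairwise interfere (4-clique) ⇒ χ ≥ 4
  4-colouring: r0={m}  r1={c,w}  r2={g,j}  r3={z}
  χ = 4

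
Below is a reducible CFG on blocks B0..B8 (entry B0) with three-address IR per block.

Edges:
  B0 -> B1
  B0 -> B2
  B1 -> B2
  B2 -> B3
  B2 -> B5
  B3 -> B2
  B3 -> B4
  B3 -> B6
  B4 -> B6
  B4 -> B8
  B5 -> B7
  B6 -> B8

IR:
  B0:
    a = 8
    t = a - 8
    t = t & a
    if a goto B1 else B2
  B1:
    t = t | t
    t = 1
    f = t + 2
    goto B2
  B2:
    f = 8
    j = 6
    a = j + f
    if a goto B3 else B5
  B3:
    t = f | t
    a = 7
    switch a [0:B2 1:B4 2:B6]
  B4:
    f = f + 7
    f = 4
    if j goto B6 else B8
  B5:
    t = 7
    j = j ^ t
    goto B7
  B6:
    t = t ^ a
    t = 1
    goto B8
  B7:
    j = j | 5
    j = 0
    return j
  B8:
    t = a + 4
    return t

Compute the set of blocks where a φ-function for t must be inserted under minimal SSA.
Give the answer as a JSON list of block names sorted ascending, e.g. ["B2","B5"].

idom tree: B1←B0 B2←B0 B3←B2 B4←B3 B5←B2 B6←B3 B7←B5 B8←B3
Join-block Dom:
  B2: preds {B0,B1,B3}: {B0} ∩ {B0,B1} ∩ {B0,B2,B3} = {B0}; idom=B0
  B6: preds {B3,B4}: {B0,B2,B3} ∩ {B0,B2,B3,B4} = {B0,B2,B3}; idom=B3
  B8: preds {B4,B6}: {B0,B2,B3,B4} ∩ {B0,B2,B3,B6} = {B0,B2,B3}; idom=B3

DF derivation:
  join B2 pred B0: · stop@B0
  join B2 pred B1: B1 stop@B0
  join B2 pred B3: B3→B2 stop@B0
  join B6 pred B3: · stop@B3
  join B6 pred B4: B4 stop@B3
  join B8 pred B4: B4 stop@B3
  join B8 pred B6: B6 stop@B3
  DF(B0)=∅
  DF(B1)={B2}
  DF(B2)={B2}
  DF(B3)={B2}
  DF(B4)={B6,B8}
  DF(B5)=∅
  DF(B6)={B8}
  DF(B7)=∅
  DF(B8)=∅

φ for t: defs {B0,B1,B3,B5,B6,B8}
  DF⁺ = {B2,B8}

Answer: ["B2", "B8"]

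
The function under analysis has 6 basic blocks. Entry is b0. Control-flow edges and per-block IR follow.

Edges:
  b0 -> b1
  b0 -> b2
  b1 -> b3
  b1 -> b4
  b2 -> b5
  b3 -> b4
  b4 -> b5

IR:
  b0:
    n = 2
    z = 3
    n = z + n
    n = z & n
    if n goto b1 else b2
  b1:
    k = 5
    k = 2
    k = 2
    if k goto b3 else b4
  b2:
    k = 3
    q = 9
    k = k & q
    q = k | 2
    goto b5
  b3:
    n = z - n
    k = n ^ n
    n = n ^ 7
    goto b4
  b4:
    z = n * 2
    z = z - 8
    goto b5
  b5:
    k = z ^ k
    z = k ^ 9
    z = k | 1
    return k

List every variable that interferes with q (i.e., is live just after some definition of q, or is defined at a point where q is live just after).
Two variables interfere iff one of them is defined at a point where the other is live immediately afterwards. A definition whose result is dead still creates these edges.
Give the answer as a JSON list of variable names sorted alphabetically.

Per-block:
  b0 def {n,z} use ∅
  b1 def {k} use ∅
  b2 def {k,q} use ∅
  b3 def {k,n} use {n,z}
  b4 def {z} use {n}
  b5 def {k,z} use {k,z}

Live sets:
  b0: in=∅ out={n,z}
  b1: in={n,z} out={k,n,z}
  b2: in={z} out={k,z}
  b3: in={n,z} out={k,n}
  b4: in={k,n} out={k,z}
  b5: in={k,z} out=∅

Conflict graph:
  k: {n,q,z}
  n: {k,z}
  q: {k,z}
  z: {k,n,q}

N(q) = ["k", "z"]

Answer: ["k", "z"]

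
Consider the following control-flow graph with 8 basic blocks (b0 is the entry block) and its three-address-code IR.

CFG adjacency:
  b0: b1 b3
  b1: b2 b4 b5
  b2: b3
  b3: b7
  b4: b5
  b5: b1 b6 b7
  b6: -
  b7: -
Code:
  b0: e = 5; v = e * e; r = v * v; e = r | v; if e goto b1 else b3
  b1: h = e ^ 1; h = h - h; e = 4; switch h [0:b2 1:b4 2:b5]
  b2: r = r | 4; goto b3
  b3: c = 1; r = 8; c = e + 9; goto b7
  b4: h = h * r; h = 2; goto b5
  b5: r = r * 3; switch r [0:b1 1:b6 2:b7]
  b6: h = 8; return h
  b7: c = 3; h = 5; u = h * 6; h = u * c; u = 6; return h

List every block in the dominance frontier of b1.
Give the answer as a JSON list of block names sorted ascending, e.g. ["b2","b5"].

idom tree: b1←b0 b2←b1 b3←b0 b4←b1 b5←b1 b6←b5 b7←b0
Join-block Dom:
  b1: preds {b0,b5}: {b0} ∩ {b0,b1,b5} = {b0}; idom=b0
  b3: preds {b0,b2}: {b0} ∩ {b0,b1,b2} = {b0}; idom=b0
  b5: preds {b1,b4}: {b0,b1} ∩ {b0,b1,b4} = {b0,b1}; idom=b1
  b7: preds {b3,b5}: {b0,b3} ∩ {b0,b1,b5} = {b0}; idom=b0

DF walk-up:
  join b1 pred b0: · stop@b0
  join b1 pred b5: b5→b1 stop@b0
  join b3 pred b0: · stop@b0
  join b3 pred b2: b2→b1 stop@b0
  join b5 pred b1: · stop@b1
  join b5 pred b4: b4 stop@b1
  join b7 pred b3: b3 stop@b0
  join b7 pred b5: b5→b1 stop@b0
  DF(b0)=∅
  DF(b1)={b1,b3,b7}
  DF(b2)={b3}
  DF(b3)={b7}
  DF(b4)={b5}
  DF(b5)={b1,b7}
  DF(b6)=∅
  DF(b7)=∅

DF(b1) = ["b1", "b3", "b7"]

Answer: ["b1", "b3", "b7"]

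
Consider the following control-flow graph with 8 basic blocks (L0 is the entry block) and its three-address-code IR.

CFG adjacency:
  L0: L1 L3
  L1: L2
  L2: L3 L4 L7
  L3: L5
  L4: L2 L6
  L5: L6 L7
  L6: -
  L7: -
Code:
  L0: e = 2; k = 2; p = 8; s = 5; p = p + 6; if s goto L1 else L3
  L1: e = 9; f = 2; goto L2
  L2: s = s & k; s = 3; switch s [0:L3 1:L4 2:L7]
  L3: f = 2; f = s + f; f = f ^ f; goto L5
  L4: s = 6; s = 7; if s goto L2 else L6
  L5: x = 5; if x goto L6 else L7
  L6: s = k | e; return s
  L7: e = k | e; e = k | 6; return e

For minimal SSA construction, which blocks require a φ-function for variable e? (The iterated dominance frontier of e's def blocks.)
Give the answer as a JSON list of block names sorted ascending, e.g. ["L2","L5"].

idom tree: L1←L0 L2←L1 L3←L0 L4←L2 L5←L3 L6←L0 L7←L0
Join-block Dom:
  L2: preds {L1,L4}: {L0,L1} ∩ {L0,L1,L2,L4} = {L0,L1}; idom=L1
  L3: preds {L0,L2}: {L0} ∩ {L0,L1,L2} = {L0}; idom=L0
  L6: preds {L4,L5}: {L0,L1,L2,L4} ∩ {L0,L3,L5} = {L0}; idom=L0
  L7: preds {L2,L5}: {L0,L1,L2} ∩ {L0,L3,L5} = {L0}; idom=L0

Frontier:
  L2←L1: walk · to L1
  L2←L4: walk L4→L2 to L1
  L3←L0: walk · to L0
  L3←L2: walk L2→L1 to L0
  L6←L4: walk L4→L2→L1 to L0
  L6←L5: walk L5→L3 to L0
  L7←L2: walk L2→L1 to L0
  L7←L5: walk L5→L3 to L0
  L0 → ∅
  L1 → {L3,L6,L7}
  L2 → {L2,L3,L6,L7}
  L3 → {L6,L7}
  L4 → {L2,L6}
  L5 → {L6,L7}
  L6 → ∅
  L7 → ∅

φ for e: defs {L0,L1,L7}
  DF⁺ = {L3,L6,L7}

Answer: ["L3", "L6", "L7"]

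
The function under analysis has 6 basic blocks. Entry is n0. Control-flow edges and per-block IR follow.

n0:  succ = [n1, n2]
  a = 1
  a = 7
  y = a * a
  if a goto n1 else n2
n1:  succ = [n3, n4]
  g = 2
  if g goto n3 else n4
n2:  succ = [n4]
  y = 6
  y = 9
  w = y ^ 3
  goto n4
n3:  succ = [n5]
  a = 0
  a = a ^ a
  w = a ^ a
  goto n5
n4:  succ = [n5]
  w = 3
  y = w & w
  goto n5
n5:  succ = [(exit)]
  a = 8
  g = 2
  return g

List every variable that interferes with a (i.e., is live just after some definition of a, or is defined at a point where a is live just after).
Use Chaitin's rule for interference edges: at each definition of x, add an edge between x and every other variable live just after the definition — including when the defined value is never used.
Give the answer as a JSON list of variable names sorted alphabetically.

Answer: ["y"]

Derivation:
Per-block:
  n0: {a,y} / ∅
  n1: {g} / ∅
  n2: {w,y} / ∅
  n3: {a,w} / ∅
  n4: {w,y} / ∅
  n5: {a,g} / ∅

Backward fixpoint:
  n0: in=∅ out=∅
  n1: in=∅ out=∅
  n2: in=∅ out=∅
  n3: in=∅ out=∅
  n4: in=∅ out=∅
  n5: in=∅ out=∅

Interference:
  a: {y}
  g: ∅
  w: ∅
  y: {a}

N(a) = ["y"]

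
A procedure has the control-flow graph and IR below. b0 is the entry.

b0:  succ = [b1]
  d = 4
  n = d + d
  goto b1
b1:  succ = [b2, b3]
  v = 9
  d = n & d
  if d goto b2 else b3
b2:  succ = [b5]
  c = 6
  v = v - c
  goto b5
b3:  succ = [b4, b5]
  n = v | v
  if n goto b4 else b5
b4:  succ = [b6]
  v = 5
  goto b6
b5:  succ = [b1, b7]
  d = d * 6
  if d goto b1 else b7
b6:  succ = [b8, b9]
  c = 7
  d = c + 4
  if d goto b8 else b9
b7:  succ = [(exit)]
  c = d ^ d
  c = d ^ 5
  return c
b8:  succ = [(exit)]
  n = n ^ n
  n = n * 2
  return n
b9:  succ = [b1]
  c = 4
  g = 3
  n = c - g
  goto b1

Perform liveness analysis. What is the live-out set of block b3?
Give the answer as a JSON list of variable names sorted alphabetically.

Block summaries:
  b0: def={d,n} ue=∅
  b1: def={d,v} ue={d,n}
  b2: def={c,v} ue={v}
  b3: def={n} ue={v}
  b4: def={v} ue=∅
  b5: def={d} ue={d}
  b6: def={c,d} ue=∅
  b7: def={c} ue={d}
  b8: def={n} ue={n}
  b9: def={c,g,n} ue=∅

Liveness:
  b0: in=∅ out={d,n}
  b1: in={d,n} out={d,n,v}
  b2: in={d,n,v} out={d,n}
  b3: in={d,v} out={d,n}
  b4: in={n} out={n}
  b5: in={d,n} out={d,n}
  b6: in={n} out={d,n}
  b7: in={d} out=∅
  b8: in={n} out=∅
  b9: in={d} out={d,n}

live-out(b3) = ["d", "n"]

Answer: ["d", "n"]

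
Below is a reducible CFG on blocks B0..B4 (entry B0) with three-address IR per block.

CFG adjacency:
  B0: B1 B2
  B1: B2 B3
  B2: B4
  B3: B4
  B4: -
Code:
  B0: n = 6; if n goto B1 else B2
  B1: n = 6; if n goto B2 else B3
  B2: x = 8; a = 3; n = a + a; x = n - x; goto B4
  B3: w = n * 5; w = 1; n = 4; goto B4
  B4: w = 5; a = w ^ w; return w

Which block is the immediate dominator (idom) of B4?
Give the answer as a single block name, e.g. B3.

idom tree: B1←B0 B2←B0 B3←B1 B4←B0
Join-block Dom:
  B2: preds {B0,B1}: {B0} ∩ {B0,B1} = {B0}; idom=B0
  B4: preds {B2,B3}: {B0,B2} ∩ {B0,B1,B3} = {B0}; idom=B0

idom(B4) = B0

Answer: B0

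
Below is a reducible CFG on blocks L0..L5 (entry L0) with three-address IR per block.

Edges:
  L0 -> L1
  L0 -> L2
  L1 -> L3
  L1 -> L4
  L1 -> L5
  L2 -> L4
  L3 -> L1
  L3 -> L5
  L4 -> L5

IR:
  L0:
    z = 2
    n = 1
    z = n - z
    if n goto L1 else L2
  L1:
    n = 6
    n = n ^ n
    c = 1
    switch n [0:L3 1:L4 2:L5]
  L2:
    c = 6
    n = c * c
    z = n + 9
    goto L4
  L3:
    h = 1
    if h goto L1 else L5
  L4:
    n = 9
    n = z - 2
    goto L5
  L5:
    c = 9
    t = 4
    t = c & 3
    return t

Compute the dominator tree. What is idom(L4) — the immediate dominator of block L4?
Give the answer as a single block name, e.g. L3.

idom tree: L1←L0 L2←L0 L3←L1 L4←L0 L5←L0
Dom∩ at merges:
  L1: preds {L0,L3}: {L0} ∩ {L0,L1,L3} = {L0}; idom=L0
  L4: preds {L1,L2}: {L0,L1} ∩ {L0,L2} = {L0}; idom=L0
  L5: preds {L1,L3,L4}: {L0,L1} ∩ {L0,L1,L3} ∩ {L0,L4} = {L0}; idom=L0

idom(L4) = L0

Answer: L0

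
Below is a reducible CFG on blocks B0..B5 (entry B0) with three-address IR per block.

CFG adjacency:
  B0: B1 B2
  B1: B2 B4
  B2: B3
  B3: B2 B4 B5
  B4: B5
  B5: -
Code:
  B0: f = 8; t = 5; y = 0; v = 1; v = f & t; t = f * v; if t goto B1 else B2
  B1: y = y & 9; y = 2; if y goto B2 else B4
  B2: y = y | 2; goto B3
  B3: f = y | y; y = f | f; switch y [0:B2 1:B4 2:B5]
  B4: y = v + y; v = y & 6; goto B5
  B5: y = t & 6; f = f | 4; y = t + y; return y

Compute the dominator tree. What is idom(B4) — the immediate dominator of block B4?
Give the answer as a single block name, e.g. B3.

Answer: B0

Working:
idom tree: B1←B0 B2←B0 B3←B2 B4←B0 B5←B0
Join-block Dom:
  B2: preds {B0,B1,B3}: {B0} ∩ {B0,B1} ∩ {B0,B2,B3} = {B0}; idom=B0
  B4: preds {B1,B3}: {B0,B1} ∩ {B0,B2,B3} = {B0}; idom=B0
  B5: preds {B3,B4}: {B0,B2,B3} ∩ {B0,B4} = {B0}; idom=B0

idom(B4) = B0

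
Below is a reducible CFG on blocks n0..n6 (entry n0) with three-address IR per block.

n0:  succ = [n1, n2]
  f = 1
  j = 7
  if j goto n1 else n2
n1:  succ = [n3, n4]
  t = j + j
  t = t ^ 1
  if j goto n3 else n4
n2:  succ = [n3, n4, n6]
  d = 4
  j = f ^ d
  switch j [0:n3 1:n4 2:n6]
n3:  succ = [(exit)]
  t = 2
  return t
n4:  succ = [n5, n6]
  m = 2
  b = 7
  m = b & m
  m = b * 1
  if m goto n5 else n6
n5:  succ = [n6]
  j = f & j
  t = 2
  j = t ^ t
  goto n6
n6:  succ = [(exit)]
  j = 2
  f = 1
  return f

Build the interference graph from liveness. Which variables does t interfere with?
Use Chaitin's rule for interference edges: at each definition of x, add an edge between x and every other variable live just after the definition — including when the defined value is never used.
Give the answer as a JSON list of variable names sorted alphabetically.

Per-block:
  n0: {f,j} / ∅
  n1: {t} / {j}
  n2: {d,j} / {f}
  n3: {t} / ∅
  n4: {b,m} / ∅
  n5: {j,t} / {f,j}
  n6: {f,j} / ∅

Backward fixpoint:
  n0: in=∅ out={f,j}
  n1: in={f,j} out={f,j}
  n2: in={f} out={f,j}
  n3: in=∅ out=∅
  n4: in={f,j} out={f,j}
  n5: in={f,j} out=∅
  n6: in=∅ out=∅

Interfere edges:
  b: {f,j,m}
  d: {f}
  f: {b,d,j,m,t}
  j: {b,f,m,t}
  m: {b,f,j}
  t: {f,j}

N(t) = ["f", "j"]

Answer: ["f", "j"]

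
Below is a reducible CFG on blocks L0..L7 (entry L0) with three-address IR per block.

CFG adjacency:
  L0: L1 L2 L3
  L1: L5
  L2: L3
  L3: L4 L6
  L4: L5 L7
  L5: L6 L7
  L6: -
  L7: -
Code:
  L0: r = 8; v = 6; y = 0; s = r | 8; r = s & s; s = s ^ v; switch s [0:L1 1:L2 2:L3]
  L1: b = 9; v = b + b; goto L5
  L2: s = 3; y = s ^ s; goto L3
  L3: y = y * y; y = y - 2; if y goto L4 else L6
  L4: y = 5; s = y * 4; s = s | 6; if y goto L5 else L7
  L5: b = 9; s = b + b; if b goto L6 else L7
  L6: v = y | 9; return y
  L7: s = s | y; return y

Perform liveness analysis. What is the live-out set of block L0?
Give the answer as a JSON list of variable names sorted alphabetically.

def/use:
  L0: {r,s,v,y} / ∅
  L1: {b,v} / ∅
  L2: {s,y} / ∅
  L3: {y} / {y}
  L4: {s,y} / ∅
  L5: {b,s} / ∅
  L6: {v} / {y}
  L7: {s} / {s,y}

Live sets:
  live L0: ∅→{y}
  live L1: {y}→{y}
  live L2: ∅→{y}
  live L3: {y}→{y}
  live L4: ∅→{s,y}
  live L5: {y}→{s,y}
  live L6: {y}→∅
  live L7: {s,y}→∅

live-out(L0) = ["y"]

Answer: ["y"]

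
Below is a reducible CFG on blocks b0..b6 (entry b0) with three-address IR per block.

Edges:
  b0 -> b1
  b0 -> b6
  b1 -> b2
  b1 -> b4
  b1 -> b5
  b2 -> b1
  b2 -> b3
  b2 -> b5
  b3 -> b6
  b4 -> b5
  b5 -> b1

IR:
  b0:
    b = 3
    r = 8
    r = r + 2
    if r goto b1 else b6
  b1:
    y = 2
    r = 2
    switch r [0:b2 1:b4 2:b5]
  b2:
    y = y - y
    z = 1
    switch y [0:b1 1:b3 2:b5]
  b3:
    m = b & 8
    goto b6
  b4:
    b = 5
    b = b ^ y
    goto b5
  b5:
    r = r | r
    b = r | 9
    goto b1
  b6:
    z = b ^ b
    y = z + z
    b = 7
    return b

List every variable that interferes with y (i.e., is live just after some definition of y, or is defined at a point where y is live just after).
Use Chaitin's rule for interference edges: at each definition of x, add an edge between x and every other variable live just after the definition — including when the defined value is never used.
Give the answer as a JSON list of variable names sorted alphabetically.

Answer: ["b", "r", "z"]

Working:
Per-block:
  b0: {b,r} / ∅
  b1: {r,y} / ∅
  b2: {y,z} / {y}
  b3: {m} / {b}
  b4: {b} / {y}
  b5: {b,r} / {r}
  b6: {b,y,z} / {b}

Live sets:
  b0: in=∅ out={b}
  b1: in={b} out={b,r,y}
  b2: in={b,r,y} out={b,r}
  b3: in={b} out={b}
  b4: in={r,y} out={r}
  b5: in={r} out={b}
  b6: in={b} out=∅

Conflict graph:
  b — {m,r,y,z}
  m — {b}
  r — {b,y,z}
  y — {b,r,z}
  z — {b,r,y}

N(y) = ["b", "r", "z"]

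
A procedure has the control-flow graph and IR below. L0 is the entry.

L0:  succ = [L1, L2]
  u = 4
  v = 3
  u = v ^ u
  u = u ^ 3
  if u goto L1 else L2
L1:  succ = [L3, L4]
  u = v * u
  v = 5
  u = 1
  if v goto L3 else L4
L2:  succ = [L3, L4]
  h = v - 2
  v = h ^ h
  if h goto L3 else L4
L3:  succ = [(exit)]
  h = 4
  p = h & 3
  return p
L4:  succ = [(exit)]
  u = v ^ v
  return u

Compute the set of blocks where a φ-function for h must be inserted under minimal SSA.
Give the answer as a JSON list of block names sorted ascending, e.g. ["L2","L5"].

Answer: ["L3", "L4"]

Derivation:
idom tree: L1←L0 L2←L0 L3←L0 L4←L0
Join-block Dom:
  L3: preds {L1,L2}: {L0,L1} ∩ {L0,L2} = {L0}; idom=L0
  L4: preds {L1,L2}: {L0,L1} ∩ {L0,L2} = {L0}; idom=L0

DF walk-up:
  join L3 pred L1: L1 stop@L0
  join L3 pred L2: L2 stop@L0
  join L4 pred L1: L1 stop@L0
  join L4 pred L2: L2 stop@L0
  DF(L0)=∅
  DF(L1)={L3,L4}
  DF(L2)={L3,L4}
  DF(L3)=∅
  DF(L4)=∅

φ for h: defs {L2,L3}
  DF⁺ = {L3,L4}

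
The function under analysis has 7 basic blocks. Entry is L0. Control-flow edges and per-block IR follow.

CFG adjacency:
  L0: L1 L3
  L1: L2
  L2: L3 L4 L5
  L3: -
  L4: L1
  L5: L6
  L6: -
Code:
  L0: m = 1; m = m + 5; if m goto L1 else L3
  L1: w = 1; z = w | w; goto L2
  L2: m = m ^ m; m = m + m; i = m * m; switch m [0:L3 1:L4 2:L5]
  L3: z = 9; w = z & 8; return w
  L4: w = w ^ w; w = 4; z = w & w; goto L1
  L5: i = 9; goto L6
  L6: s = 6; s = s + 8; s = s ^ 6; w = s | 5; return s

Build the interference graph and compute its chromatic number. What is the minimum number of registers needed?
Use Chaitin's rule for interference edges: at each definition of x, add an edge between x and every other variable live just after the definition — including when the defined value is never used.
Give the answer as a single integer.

Per-block:
  L0: def={m} ue=∅
  L1: def={w,z} ue=∅
  L2: def={i,m} ue={m}
  L3: def={w,z} ue=∅
  L4: def={w,z} ue={w}
  L5: def={i} ue=∅
  L6: def={s,w} ue=∅

Live sets:
  L0 li=∅ lo={m}
  L1 li={m} lo={m,w}
  L2 li={m,w} lo={m,w}
  L3 li=∅ lo=∅
  L4 li={m,w} lo={m}
  L5 li=∅ lo=∅
  L6 li=∅ lo=∅

Interference:
  i: {m,w}
  m: {i,w,z}
  s: {w}
  w: {i,m,s,z}
  z: {m,w}

Chromatic number:
  {i,m,w} pairwise interfere (3-clique) ⇒ χ ≥ 3
  3-colouring: R0={w}  R1={m,s}  R2={i,z}
  χ = 3

Answer: 3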